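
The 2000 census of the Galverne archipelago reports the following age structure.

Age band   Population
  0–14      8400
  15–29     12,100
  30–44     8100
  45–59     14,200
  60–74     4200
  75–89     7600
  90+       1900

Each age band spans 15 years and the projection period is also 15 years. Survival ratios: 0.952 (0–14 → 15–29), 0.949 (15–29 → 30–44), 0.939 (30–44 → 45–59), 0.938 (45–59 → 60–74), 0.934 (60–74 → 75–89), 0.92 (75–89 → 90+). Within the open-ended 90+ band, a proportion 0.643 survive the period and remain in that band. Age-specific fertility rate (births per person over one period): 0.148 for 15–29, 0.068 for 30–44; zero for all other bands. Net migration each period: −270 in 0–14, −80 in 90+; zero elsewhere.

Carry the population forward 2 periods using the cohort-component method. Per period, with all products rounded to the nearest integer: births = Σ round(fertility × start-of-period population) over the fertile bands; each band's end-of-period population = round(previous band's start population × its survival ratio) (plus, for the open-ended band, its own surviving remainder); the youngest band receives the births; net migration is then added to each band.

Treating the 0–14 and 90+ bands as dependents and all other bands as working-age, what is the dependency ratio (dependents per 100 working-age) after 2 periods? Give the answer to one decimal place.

26.2

Period 1:
Births: 12100 × 0.148 = 1791, 8100 × 0.068 = 551 — total 2342
15–29: 8400 × 0.952 = 7997
30–44: 12100 × 0.949 = 11483
45–59: 8100 × 0.939 = 7606
60–74: 14200 × 0.938 = 13320
75–89: 4200 × 0.934 = 3923
90+: 7600 × 0.92 + 1900 × 0.643 = 6992 + 1222 = 8214
Net migration: 0–14 − 270 → 2072; 90+ − 80 → 8134
→ [2072, 7997, 11483, 7606, 13320, 3923, 8134]
Period 2:
Births: 7997 × 0.148 = 1184, 11483 × 0.068 = 781 — total 1965
15–29: 2072 × 0.952 = 1973
30–44: 7997 × 0.949 = 7589
45–59: 11483 × 0.939 = 10783
60–74: 7606 × 0.938 = 7134
75–89: 13320 × 0.934 = 12441
90+: 3923 × 0.92 + 8134 × 0.643 = 3609 + 5230 = 8839
Net migration: 0–14 − 270 → 1695; 90+ − 80 → 8759
→ [1695, 1973, 7589, 10783, 7134, 12441, 8759]
Dependents (band 0–14 + band 90+) = 1695 + 8759 = 10454; working-age = 39920; ratio = 10454/39920 × 100 = 26.2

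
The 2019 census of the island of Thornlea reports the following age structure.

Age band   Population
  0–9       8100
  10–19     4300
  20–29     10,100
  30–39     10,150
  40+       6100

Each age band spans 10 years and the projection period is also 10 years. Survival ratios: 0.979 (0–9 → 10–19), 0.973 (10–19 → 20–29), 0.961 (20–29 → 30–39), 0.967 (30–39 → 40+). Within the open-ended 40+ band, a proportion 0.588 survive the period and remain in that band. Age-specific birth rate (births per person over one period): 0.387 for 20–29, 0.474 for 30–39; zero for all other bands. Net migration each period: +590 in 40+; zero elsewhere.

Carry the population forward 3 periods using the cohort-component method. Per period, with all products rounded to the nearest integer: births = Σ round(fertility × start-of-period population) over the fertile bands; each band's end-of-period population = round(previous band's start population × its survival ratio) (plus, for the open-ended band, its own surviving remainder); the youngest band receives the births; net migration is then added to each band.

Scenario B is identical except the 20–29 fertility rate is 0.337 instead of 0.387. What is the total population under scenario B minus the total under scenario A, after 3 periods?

-1072

Period 1.
Births: 10100 * 0.387 = 3909 ; 10150 * 0.474 = 4811 — total 8720
10–19: 8100 * 0.979 = 7930
20–29: 4300 * 0.973 = 4184
30–39: 10100 * 0.961 = 9706
40+: 10150 * 0.967 + 6100 * 0.588 = 9815 + 3587 = 13402
Net migration: 40+ + 590 → 13992
Population now: 0–9=8720, 10–19=7930, 20–29=4184, 30–39=9706, 40+=13992
Period 2.
Births: 4184 * 0.387 = 1619 ; 9706 * 0.474 = 4601 — total 6220
10–19: 8720 * 0.979 = 8537
20–29: 7930 * 0.973 = 7716
30–39: 4184 * 0.961 = 4021
40+: 9706 * 0.967 + 13992 * 0.588 = 9386 + 8227 = 17613
Net migration: 40+ + 590 → 18203
Population now: 0–9=6220, 10–19=8537, 20–29=7716, 30–39=4021, 40+=18203
Period 3.
Births: 7716 * 0.387 = 2986 ; 4021 * 0.474 = 1906 — total 4892
10–19: 6220 * 0.979 = 6089
20–29: 8537 * 0.973 = 8307
30–39: 7716 * 0.961 = 7415
40+: 4021 * 0.967 + 18203 * 0.588 = 3888 + 10703 = 14591
Net migration: 40+ + 590 → 15181
Population now: 0–9=4892, 10–19=6089, 20–29=8307, 30–39=7415, 40+=15181
Scenario A total after 3 periods: 41884
Scenario B projection —
Period 1.
Births: 10100 * 0.337 = 3404 ; 10150 * 0.474 = 4811 — total 8215
10–19: 8100 * 0.979 = 7930
20–29: 4300 * 0.973 = 4184
30–39: 10100 * 0.961 = 9706
40+: 10150 * 0.967 + 6100 * 0.588 = 9815 + 3587 = 13402
Net migration: 40+ + 590 → 13992
Population now: 0–9=8215, 10–19=7930, 20–29=4184, 30–39=9706, 40+=13992
Period 2.
Births: 4184 * 0.337 = 1410 ; 9706 * 0.474 = 4601 — total 6011
10–19: 8215 * 0.979 = 8042
20–29: 7930 * 0.973 = 7716
30–39: 4184 * 0.961 = 4021
40+: 9706 * 0.967 + 13992 * 0.588 = 9386 + 8227 = 17613
Net migration: 40+ + 590 → 18203
Population now: 0–9=6011, 10–19=8042, 20–29=7716, 30–39=4021, 40+=18203
Period 3.
Births: 7716 * 0.337 = 2600 ; 4021 * 0.474 = 1906 — total 4506
10–19: 6011 * 0.979 = 5885
20–29: 8042 * 0.973 = 7825
30–39: 7716 * 0.961 = 7415
40+: 4021 * 0.967 + 18203 * 0.588 = 3888 + 10703 = 14591
Net migration: 40+ + 590 → 15181
Population now: 0–9=4506, 10–19=5885, 20–29=7825, 30–39=7415, 40+=15181
Scenario B total after 3 periods: 40812
Difference B − A = 40812 − 41884 = -1072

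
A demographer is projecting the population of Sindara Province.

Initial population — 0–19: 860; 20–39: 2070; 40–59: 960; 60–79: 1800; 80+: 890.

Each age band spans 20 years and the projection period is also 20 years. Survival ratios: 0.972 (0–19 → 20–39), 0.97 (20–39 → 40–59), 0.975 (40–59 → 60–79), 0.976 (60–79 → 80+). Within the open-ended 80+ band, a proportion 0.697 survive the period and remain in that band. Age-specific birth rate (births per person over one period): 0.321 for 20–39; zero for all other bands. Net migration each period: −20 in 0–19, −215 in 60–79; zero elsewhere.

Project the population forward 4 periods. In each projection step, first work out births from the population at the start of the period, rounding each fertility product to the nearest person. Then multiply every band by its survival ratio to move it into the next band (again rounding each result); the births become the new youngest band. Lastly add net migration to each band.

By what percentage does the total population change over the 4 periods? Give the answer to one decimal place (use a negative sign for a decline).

-43.2

Period 1.
Births: 2070 × 0.321 = 664
20–39: 860 × 0.972 = 836
40–59: 2070 × 0.97 = 2008
60–79: 960 × 0.975 = 936
80+: 1800 × 0.976 + 890 × 0.697 = 1757 + 620 = 2377
Net migration: 0–19 − 20 → 644; 60–79 − 215 → 721
End of period: [644, 836, 2008, 721, 2377]
Period 2.
Births: 836 × 0.321 = 268
20–39: 644 × 0.972 = 626
40–59: 836 × 0.97 = 811
60–79: 2008 × 0.975 = 1958
80+: 721 × 0.976 + 2377 × 0.697 = 704 + 1657 = 2361
Net migration: 0–19 − 20 → 248; 60–79 − 215 → 1743
End of period: [248, 626, 811, 1743, 2361]
Period 3.
Births: 626 × 0.321 = 201
20–39: 248 × 0.972 = 241
40–59: 626 × 0.97 = 607
60–79: 811 × 0.975 = 791
80+: 1743 × 0.976 + 2361 × 0.697 = 1701 + 1646 = 3347
Net migration: 0–19 − 20 → 181; 60–79 − 215 → 576
End of period: [181, 241, 607, 576, 3347]
Period 4.
Births: 241 × 0.321 = 77
20–39: 181 × 0.972 = 176
40–59: 241 × 0.97 = 234
60–79: 607 × 0.975 = 592
80+: 576 × 0.976 + 3347 × 0.697 = 562 + 2333 = 2895
Net migration: 0–19 − 20 → 57; 60–79 − 215 → 377
End of period: [57, 176, 234, 377, 2895]
Total: 6580 → 3739; change = -2841; percentage change = -43.2%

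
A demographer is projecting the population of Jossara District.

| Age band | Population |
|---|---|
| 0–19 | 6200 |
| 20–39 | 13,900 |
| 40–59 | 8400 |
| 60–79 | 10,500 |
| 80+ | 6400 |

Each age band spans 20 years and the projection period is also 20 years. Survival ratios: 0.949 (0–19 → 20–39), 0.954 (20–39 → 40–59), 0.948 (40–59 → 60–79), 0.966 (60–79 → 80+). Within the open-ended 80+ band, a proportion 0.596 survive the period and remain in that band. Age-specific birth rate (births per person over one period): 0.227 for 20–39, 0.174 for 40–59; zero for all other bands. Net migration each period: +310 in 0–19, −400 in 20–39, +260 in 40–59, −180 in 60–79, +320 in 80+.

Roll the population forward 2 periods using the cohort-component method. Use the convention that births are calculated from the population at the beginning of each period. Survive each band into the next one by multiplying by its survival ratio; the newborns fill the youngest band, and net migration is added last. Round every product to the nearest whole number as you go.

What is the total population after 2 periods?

42661

— Period 1 —
Births: 13900 * 0.227 = 3155 ; 8400 * 0.174 = 1462 — total 4617
20–39: 6200 * 0.949 = 5884
40–59: 13900 * 0.954 = 13261
60–79: 8400 * 0.948 = 7963
80+: 10500 * 0.966 + 6400 * 0.596 = 10143 + 3814 = 13957
Net migration: 0–19 + 310 → 4927; 20–39 − 400 → 5484; 40–59 + 260 → 13521; 60–79 − 180 → 7783; 80+ + 320 → 14277
Population now: 0–19=4927, 20–39=5484, 40–59=13521, 60–79=7783, 80+=14277
— Period 2 —
Births: 5484 * 0.227 = 1245 ; 13521 * 0.174 = 2353 — total 3598
20–39: 4927 * 0.949 = 4676
40–59: 5484 * 0.954 = 5232
60–79: 13521 * 0.948 = 12818
80+: 7783 * 0.966 + 14277 * 0.596 = 7518 + 8509 = 16027
Net migration: 0–19 + 310 → 3908; 20–39 − 400 → 4276; 40–59 + 260 → 5492; 60–79 − 180 → 12638; 80+ + 320 → 16347
Population now: 0–19=3908, 20–39=4276, 40–59=5492, 60–79=12638, 80+=16347
Total after period 2: 3908 + 4276 + 5492 + 12638 + 16347 = 42661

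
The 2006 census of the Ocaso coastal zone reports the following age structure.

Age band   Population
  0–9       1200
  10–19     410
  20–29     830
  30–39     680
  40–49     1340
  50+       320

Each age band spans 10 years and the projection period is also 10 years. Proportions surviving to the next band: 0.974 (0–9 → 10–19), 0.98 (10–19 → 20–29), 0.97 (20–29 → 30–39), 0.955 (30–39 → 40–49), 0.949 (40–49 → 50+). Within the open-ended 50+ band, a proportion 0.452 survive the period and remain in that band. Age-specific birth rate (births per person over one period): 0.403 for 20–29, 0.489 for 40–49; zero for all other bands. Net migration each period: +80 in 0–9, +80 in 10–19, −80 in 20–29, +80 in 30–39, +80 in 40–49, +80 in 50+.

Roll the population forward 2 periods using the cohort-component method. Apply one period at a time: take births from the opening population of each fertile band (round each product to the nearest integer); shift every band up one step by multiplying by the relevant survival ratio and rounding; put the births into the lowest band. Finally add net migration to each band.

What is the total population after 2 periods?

Numbering the groups 1..6 from youngest to oldest:
Period 1.
Births: 830 × 0.403 = 334  |  1340 × 0.489 = 655 — total 989
Group 2: 1200 × 0.974 = 1169
Group 3: 410 × 0.98 = 402
Group 4: 830 × 0.97 = 805
Group 5: 680 × 0.955 = 649
Group 6: 1340 × 0.949 + 320 × 0.452 = 1272 + 145 = 1417
Net migration: Group 1 + 80 → 1069; Group 2 + 80 → 1249; Group 3 − 80 → 322; Group 4 + 80 → 885; Group 5 + 80 → 729; Group 6 + 80 → 1497
Population now: 0–9=1069, 10–19=1249, 20–29=322, 30–39=885, 40–49=729, 50+=1497
Period 2.
Births: 322 × 0.403 = 130  |  729 × 0.489 = 356 — total 486
Group 2: 1069 × 0.974 = 1041
Group 3: 1249 × 0.98 = 1224
Group 4: 322 × 0.97 = 312
Group 5: 885 × 0.955 = 845
Group 6: 729 × 0.949 + 1497 × 0.452 = 692 + 677 = 1369
Net migration: Group 1 + 80 → 566; Group 2 + 80 → 1121; Group 3 − 80 → 1144; Group 4 + 80 → 392; Group 5 + 80 → 925; Group 6 + 80 → 1449
Population now: 0–9=566, 10–19=1121, 20–29=1144, 30–39=392, 40–49=925, 50+=1449
Total after period 2: 566 + 1121 + 1144 + 392 + 925 + 1449 = 5597

5597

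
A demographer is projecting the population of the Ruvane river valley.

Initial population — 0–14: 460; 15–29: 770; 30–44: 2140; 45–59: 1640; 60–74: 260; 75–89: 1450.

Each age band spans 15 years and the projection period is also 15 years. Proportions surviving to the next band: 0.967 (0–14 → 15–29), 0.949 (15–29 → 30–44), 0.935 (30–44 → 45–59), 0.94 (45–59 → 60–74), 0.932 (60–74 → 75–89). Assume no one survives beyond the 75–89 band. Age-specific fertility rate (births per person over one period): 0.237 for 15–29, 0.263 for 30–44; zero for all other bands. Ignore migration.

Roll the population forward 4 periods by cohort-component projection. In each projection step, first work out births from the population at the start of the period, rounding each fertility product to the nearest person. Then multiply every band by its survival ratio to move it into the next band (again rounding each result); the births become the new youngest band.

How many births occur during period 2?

297

[period 1]
Births: 770 * 0.237 = 182, 2140 * 0.263 = 563 → 745
15–29: 460 * 0.967 = 445
30–44: 770 * 0.949 = 731
45–59: 2140 * 0.935 = 2001
60–74: 1640 * 0.94 = 1542
75–89: 260 * 0.932 = 242
Giving 745 / 445 / 731 / 2001 / 1542 / 242.
[period 2]
Births: 445 * 0.237 = 105, 731 * 0.263 = 192 → 297
15–29: 745 * 0.967 = 720
30–44: 445 * 0.949 = 422
45–59: 731 * 0.935 = 683
60–74: 2001 * 0.94 = 1881
75–89: 1542 * 0.932 = 1437
Giving 297 / 720 / 422 / 683 / 1881 / 1437.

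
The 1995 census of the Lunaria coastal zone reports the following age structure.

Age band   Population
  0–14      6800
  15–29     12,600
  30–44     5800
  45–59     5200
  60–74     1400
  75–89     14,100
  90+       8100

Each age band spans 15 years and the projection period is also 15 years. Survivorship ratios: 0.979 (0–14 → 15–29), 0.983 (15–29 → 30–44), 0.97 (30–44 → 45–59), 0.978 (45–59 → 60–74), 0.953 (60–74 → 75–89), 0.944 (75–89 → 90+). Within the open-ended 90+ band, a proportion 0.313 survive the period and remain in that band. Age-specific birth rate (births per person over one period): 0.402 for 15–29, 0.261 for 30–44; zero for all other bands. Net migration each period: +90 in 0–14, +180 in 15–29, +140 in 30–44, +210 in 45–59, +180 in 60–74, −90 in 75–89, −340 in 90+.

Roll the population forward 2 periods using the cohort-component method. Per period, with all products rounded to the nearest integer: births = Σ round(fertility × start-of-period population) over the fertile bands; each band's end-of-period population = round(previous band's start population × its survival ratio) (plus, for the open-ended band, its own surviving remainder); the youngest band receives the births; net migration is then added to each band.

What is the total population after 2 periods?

48540

— Period 1 —
Births: 12600 × 0.402 = 5065  |  5800 × 0.261 = 1514 ⇒ total 6579
15–29: 6800 × 0.979 = 6657
30–44: 12600 × 0.983 = 12386
45–59: 5800 × 0.97 = 5626
60–74: 5200 × 0.978 = 5086
75–89: 1400 × 0.953 = 1334
90+: 14100 × 0.944 + 8100 × 0.313 = 13310 + 2535 = 15845
Net migration: 0–14 + 90 → 6669; 15–29 + 180 → 6837; 30–44 + 140 → 12526; 45–59 + 210 → 5836; 60–74 + 180 → 5266; 75–89 − 90 → 1244; 90+ − 340 → 15505
End of period: [6669, 6837, 12526, 5836, 5266, 1244, 15505]
— Period 2 —
Births: 6837 × 0.402 = 2748  |  12526 × 0.261 = 3269 ⇒ total 6017
15–29: 6669 × 0.979 = 6529
30–44: 6837 × 0.983 = 6721
45–59: 12526 × 0.97 = 12150
60–74: 5836 × 0.978 = 5708
75–89: 5266 × 0.953 = 5018
90+: 1244 × 0.944 + 15505 × 0.313 = 1174 + 4853 = 6027
Net migration: 0–14 + 90 → 6107; 15–29 + 180 → 6709; 30–44 + 140 → 6861; 45–59 + 210 → 12360; 60–74 + 180 → 5888; 75–89 − 90 → 4928; 90+ − 340 → 5687
End of period: [6107, 6709, 6861, 12360, 5888, 4928, 5687]
Total after period 2: 6107 + 6709 + 6861 + 12360 + 5888 + 4928 + 5687 = 48540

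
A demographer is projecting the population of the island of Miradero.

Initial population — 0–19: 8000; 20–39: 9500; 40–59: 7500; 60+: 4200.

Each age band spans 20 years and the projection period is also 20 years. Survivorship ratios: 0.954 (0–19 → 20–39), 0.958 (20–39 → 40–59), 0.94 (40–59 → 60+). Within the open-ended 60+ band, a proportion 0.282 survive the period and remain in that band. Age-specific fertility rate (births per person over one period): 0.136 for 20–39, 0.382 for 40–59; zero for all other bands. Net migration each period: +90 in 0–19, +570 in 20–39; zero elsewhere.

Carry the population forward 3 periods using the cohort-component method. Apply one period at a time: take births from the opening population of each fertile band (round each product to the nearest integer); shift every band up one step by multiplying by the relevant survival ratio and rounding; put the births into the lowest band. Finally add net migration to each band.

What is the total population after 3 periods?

23640

Let group 1 be 0–19 through group 4 = 60+.
[period 1]
Births: 9500 × 0.136 = 1292  |  7500 × 0.382 = 2865 — total 4157
Group 2: 8000 × 0.954 = 7632
Group 3: 9500 × 0.958 = 9101
Group 4: 7500 × 0.94 + 4200 × 0.282 = 7050 + 1184 = 8234
Net migration: Group 1 + 90 → 4247; Group 2 + 570 → 8202
→ [4247, 8202, 9101, 8234]
[period 2]
Births: 8202 × 0.136 = 1115  |  9101 × 0.382 = 3477 — total 4592
Group 2: 4247 × 0.954 = 4052
Group 3: 8202 × 0.958 = 7858
Group 4: 9101 × 0.94 + 8234 × 0.282 = 8555 + 2322 = 10877
Net migration: Group 1 + 90 → 4682; Group 2 + 570 → 4622
→ [4682, 4622, 7858, 10877]
[period 3]
Births: 4622 × 0.136 = 629  |  7858 × 0.382 = 3002 — total 3631
Group 2: 4682 × 0.954 = 4467
Group 3: 4622 × 0.958 = 4428
Group 4: 7858 × 0.94 + 10877 × 0.282 = 7387 + 3067 = 10454
Net migration: Group 1 + 90 → 3721; Group 2 + 570 → 5037
→ [3721, 5037, 4428, 10454]
Total after period 3: 3721 + 5037 + 4428 + 10454 = 23640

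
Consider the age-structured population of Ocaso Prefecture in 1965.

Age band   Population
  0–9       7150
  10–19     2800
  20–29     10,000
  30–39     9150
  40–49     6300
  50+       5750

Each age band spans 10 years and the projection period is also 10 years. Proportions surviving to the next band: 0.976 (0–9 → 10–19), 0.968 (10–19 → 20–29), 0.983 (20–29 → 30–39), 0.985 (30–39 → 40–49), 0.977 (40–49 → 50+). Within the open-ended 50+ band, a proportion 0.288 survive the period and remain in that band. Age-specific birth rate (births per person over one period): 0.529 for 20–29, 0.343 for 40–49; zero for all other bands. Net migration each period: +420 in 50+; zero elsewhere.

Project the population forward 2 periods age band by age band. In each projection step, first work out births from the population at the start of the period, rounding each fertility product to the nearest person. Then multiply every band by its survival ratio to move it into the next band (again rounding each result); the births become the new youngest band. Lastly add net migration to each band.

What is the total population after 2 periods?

Numbering the groups 1..6 from youngest to oldest:
Period 1.
Births: 10000 × 0.529 = 5290, 6300 × 0.343 = 2161 ⇒ total 7451
Group 2: 7150 × 0.976 = 6978
Group 3: 2800 × 0.968 = 2710
Group 4: 10000 × 0.983 = 9830
Group 5: 9150 × 0.985 = 9013
Group 6: 6300 × 0.977 + 5750 × 0.288 = 6155 + 1656 = 7811
Net migration: Group 6 + 420 → 8231
→ [7451, 6978, 2710, 9830, 9013, 8231]
Period 2.
Births: 2710 × 0.529 = 1434, 9013 × 0.343 = 3091 ⇒ total 4525
Group 2: 7451 × 0.976 = 7272
Group 3: 6978 × 0.968 = 6755
Group 4: 2710 × 0.983 = 2664
Group 5: 9830 × 0.985 = 9683
Group 6: 9013 × 0.977 + 8231 × 0.288 = 8806 + 2371 = 11177
Net migration: Group 6 + 420 → 11597
→ [4525, 7272, 6755, 2664, 9683, 11597]
Total after period 2: 4525 + 7272 + 6755 + 2664 + 9683 + 11597 = 42496

42496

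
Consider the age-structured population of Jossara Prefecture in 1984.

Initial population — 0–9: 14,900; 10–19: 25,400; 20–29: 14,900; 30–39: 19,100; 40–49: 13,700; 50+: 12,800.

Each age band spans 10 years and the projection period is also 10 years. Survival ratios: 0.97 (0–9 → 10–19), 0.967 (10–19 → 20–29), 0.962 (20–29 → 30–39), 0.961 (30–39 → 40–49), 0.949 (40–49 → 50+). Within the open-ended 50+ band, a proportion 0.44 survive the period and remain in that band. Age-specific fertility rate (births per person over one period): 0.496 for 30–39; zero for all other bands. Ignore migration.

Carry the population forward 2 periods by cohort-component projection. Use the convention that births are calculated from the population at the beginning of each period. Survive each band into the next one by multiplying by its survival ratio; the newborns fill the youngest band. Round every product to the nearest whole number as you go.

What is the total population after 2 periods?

[period 1]
Births: 19100 × 0.496 = 9474
10–19: 14900 × 0.97 = 14453
20–29: 25400 × 0.967 = 24562
30–39: 14900 × 0.962 = 14334
40–49: 19100 × 0.961 = 18355
50+: 13700 × 0.949 + 12800 × 0.44 = 13001 + 5632 = 18633
End of period: [9474, 14453, 24562, 14334, 18355, 18633]
[period 2]
Births: 14334 × 0.496 = 7110
10–19: 9474 × 0.97 = 9190
20–29: 14453 × 0.967 = 13976
30–39: 24562 × 0.962 = 23629
40–49: 14334 × 0.961 = 13775
50+: 18355 × 0.949 + 18633 × 0.44 = 17419 + 8199 = 25618
End of period: [7110, 9190, 13976, 23629, 13775, 25618]
Total after period 2: 7110 + 9190 + 13976 + 23629 + 13775 + 25618 = 93298

93298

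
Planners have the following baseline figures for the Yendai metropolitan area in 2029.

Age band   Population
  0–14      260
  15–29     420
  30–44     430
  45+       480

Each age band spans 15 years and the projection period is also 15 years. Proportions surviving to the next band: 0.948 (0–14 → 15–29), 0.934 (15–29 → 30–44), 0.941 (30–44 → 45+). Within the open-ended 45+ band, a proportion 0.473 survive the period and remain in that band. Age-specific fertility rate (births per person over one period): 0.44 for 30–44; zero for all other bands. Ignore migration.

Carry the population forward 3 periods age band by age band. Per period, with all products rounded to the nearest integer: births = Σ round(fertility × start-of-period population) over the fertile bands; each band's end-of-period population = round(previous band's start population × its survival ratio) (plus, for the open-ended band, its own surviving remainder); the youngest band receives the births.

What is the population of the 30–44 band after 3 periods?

[period 1]
Births: 430 * 0.44 = 189
15–29: 260 * 0.948 = 246
30–44: 420 * 0.934 = 392
45+: 430 * 0.941 + 480 * 0.473 = 405 + 227 = 632
→ [189, 246, 392, 632]
[period 2]
Births: 392 * 0.44 = 172
15–29: 189 * 0.948 = 179
30–44: 246 * 0.934 = 230
45+: 392 * 0.941 + 632 * 0.473 = 369 + 299 = 668
→ [172, 179, 230, 668]
[period 3]
Births: 230 * 0.44 = 101
15–29: 172 * 0.948 = 163
30–44: 179 * 0.934 = 167
45+: 230 * 0.941 + 668 * 0.473 = 216 + 316 = 532
→ [101, 163, 167, 532]

167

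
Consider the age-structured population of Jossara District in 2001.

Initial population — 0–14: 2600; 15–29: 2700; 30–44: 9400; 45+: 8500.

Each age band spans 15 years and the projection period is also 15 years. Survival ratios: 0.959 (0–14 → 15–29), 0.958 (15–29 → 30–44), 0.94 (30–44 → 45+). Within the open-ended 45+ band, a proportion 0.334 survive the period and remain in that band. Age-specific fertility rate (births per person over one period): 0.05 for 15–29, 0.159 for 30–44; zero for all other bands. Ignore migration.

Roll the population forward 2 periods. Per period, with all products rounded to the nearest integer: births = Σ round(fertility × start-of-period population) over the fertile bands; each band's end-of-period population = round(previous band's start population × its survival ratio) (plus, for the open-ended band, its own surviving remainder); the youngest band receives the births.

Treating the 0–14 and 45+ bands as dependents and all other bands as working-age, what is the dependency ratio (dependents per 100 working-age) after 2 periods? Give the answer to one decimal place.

[period 1]
Births: 2700 * 0.05 = 135, 9400 * 0.159 = 1495 ⇒ total 1630
15–29: 2600 * 0.959 = 2493
30–44: 2700 * 0.958 = 2587
45+: 9400 * 0.94 + 8500 * 0.334 = 8836 + 2839 = 11675
End of period: [1630, 2493, 2587, 11675]
[period 2]
Births: 2493 * 0.05 = 125, 2587 * 0.159 = 411 ⇒ total 536
15–29: 1630 * 0.959 = 1563
30–44: 2493 * 0.958 = 2388
45+: 2587 * 0.94 + 11675 * 0.334 = 2432 + 3899 = 6331
End of period: [536, 1563, 2388, 6331]
Dependents (band 0–14 + band 45+) = 536 + 6331 = 6867; working-age = 3951; ratio = 6867/3951 × 100 = 173.8

173.8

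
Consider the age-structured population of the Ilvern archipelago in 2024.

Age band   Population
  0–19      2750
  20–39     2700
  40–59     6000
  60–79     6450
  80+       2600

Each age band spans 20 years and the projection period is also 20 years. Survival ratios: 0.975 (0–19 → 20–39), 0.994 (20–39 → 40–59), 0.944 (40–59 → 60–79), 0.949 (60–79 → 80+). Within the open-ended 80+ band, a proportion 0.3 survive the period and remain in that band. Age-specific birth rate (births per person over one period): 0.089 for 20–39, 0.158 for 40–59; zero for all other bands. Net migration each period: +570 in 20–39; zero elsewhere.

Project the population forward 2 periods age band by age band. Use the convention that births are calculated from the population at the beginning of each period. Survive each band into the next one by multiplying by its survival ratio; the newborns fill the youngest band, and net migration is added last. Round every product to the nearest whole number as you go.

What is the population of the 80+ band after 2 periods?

After projecting period 1:
Births: 2700 * 0.089 = 240 ; 6000 * 0.158 = 948 → 1188
20–39: 2750 * 0.975 = 2681
40–59: 2700 * 0.994 = 2684
60–79: 6000 * 0.944 = 5664
80+: 6450 * 0.949 + 2600 * 0.3 = 6121 + 780 = 6901
Net migration: 20–39 + 570 → 3251
Giving 1188 / 3251 / 2684 / 5664 / 6901.
After projecting period 2:
Births: 3251 * 0.089 = 289 ; 2684 * 0.158 = 424 → 713
20–39: 1188 * 0.975 = 1158
40–59: 3251 * 0.994 = 3231
60–79: 2684 * 0.944 = 2534
80+: 5664 * 0.949 + 6901 * 0.3 = 5375 + 2070 = 7445
Net migration: 20–39 + 570 → 1728
Giving 713 / 1728 / 3231 / 2534 / 7445.

7445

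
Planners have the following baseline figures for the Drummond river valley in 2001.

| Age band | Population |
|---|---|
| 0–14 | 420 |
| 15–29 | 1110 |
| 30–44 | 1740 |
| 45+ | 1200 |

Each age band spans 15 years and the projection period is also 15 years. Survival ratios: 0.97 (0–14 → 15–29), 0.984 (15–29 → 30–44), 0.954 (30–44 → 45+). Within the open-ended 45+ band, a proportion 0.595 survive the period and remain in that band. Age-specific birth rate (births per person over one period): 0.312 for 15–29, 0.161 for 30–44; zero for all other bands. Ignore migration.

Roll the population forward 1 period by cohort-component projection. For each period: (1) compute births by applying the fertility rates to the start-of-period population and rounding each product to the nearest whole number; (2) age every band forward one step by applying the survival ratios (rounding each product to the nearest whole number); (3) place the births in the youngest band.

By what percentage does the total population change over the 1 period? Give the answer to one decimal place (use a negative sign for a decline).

0.6

After projecting period 1:
Births: 1110 × 0.312 = 346, 1740 × 0.161 = 280 → 626
15–29: 420 × 0.97 = 407
30–44: 1110 × 0.984 = 1092
45+: 1740 × 0.954 + 1200 × 0.595 = 1660 + 714 = 2374
Population now: 0–14=626, 15–29=407, 30–44=1092, 45+=2374
Total: 4470 → 4499; change = 29; percentage change = 0.6%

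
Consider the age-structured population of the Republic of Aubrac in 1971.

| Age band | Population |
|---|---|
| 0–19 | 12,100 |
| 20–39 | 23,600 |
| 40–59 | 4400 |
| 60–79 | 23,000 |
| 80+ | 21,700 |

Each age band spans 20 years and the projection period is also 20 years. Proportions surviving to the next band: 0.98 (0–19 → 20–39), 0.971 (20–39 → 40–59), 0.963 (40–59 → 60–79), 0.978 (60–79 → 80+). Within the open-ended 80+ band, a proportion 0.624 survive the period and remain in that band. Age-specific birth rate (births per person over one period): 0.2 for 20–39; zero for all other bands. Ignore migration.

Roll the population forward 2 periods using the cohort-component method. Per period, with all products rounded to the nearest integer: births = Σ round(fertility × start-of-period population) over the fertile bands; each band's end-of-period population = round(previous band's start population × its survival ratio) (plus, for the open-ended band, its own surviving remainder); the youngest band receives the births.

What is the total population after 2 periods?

[period 1]
Births: 23600 × 0.2 = 4720
20–39: 12100 × 0.98 = 11858
40–59: 23600 × 0.971 = 22916
60–79: 4400 × 0.963 = 4237
80+: 23000 × 0.978 + 21700 × 0.624 = 22494 + 13541 = 36035
→ [4720, 11858, 22916, 4237, 36035]
[period 2]
Births: 11858 × 0.2 = 2372
20–39: 4720 × 0.98 = 4626
40–59: 11858 × 0.971 = 11514
60–79: 22916 × 0.963 = 22068
80+: 4237 × 0.978 + 36035 × 0.624 = 4144 + 22486 = 26630
→ [2372, 4626, 11514, 22068, 26630]
Total after period 2: 2372 + 4626 + 11514 + 22068 + 26630 = 67210

67210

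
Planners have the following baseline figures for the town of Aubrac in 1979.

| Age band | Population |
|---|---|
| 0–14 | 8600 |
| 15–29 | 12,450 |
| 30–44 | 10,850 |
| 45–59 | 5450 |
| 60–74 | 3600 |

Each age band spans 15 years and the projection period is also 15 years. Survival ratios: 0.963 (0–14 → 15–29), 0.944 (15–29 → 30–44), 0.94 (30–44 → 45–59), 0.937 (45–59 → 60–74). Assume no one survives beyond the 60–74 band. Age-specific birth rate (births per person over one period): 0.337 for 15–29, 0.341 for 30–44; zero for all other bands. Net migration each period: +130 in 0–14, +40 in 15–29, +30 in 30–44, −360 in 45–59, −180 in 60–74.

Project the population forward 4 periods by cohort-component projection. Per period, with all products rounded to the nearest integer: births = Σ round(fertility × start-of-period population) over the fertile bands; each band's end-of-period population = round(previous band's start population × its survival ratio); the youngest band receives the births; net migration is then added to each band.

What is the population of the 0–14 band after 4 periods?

4911

(Bands numbered youngest = 1 to oldest = 5.)
After projecting period 1:
Births: 12450 × 0.337 = 4196 ; 10850 × 0.341 = 3700 — total 7896
Band 2: 8600 × 0.963 = 8282
Band 3: 12450 × 0.944 = 11753
Band 4: 10850 × 0.94 = 10199
Band 5: 5450 × 0.937 = 5107
Net migration: Band 1 + 130 → 8026; Band 2 + 40 → 8322; Band 3 + 30 → 11783; Band 4 − 360 → 9839; Band 5 − 180 → 4927
End of period: [8026, 8322, 11783, 9839, 4927]
After projecting period 2:
Births: 8322 × 0.337 = 2805 ; 11783 × 0.341 = 4018 — total 6823
Band 2: 8026 × 0.963 = 7729
Band 3: 8322 × 0.944 = 7856
Band 4: 11783 × 0.94 = 11076
Band 5: 9839 × 0.937 = 9219
Net migration: Band 1 + 130 → 6953; Band 2 + 40 → 7769; Band 3 + 30 → 7886; Band 4 − 360 → 10716; Band 5 − 180 → 9039
End of period: [6953, 7769, 7886, 10716, 9039]
After projecting period 3:
Births: 7769 × 0.337 = 2618 ; 7886 × 0.341 = 2689 — total 5307
Band 2: 6953 × 0.963 = 6696
Band 3: 7769 × 0.944 = 7334
Band 4: 7886 × 0.94 = 7413
Band 5: 10716 × 0.937 = 10041
Net migration: Band 1 + 130 → 5437; Band 2 + 40 → 6736; Band 3 + 30 → 7364; Band 4 − 360 → 7053; Band 5 − 180 → 9861
End of period: [5437, 6736, 7364, 7053, 9861]
After projecting period 4:
Births: 6736 × 0.337 = 2270 ; 7364 × 0.341 = 2511 — total 4781
Band 2: 5437 × 0.963 = 5236
Band 3: 6736 × 0.944 = 6359
Band 4: 7364 × 0.94 = 6922
Band 5: 7053 × 0.937 = 6609
Net migration: Band 1 + 130 → 4911; Band 2 + 40 → 5276; Band 3 + 30 → 6389; Band 4 − 360 → 6562; Band 5 − 180 → 6429
End of period: [4911, 5276, 6389, 6562, 6429]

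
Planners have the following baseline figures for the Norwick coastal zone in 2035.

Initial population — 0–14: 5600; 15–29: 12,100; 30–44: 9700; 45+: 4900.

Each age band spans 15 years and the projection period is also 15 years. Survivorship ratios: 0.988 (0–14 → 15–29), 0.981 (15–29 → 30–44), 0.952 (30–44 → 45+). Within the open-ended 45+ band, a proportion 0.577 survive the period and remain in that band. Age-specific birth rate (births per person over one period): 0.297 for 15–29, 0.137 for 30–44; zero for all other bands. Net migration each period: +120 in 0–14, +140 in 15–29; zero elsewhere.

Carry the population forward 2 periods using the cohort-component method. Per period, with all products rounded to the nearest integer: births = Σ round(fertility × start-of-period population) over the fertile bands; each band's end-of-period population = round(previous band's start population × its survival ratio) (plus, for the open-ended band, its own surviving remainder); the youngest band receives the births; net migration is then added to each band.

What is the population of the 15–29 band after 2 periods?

5122

[period 1]
Births: 12100 × 0.297 = 3594, 9700 × 0.137 = 1329 ⇒ total 4923
15–29: 5600 × 0.988 = 5533
30–44: 12100 × 0.981 = 11870
45+: 9700 × 0.952 + 4900 × 0.577 = 9234 + 2827 = 12061
Net migration: 0–14 + 120 → 5043; 15–29 + 140 → 5673
→ [5043, 5673, 11870, 12061]
[period 2]
Births: 5673 × 0.297 = 1685, 11870 × 0.137 = 1626 ⇒ total 3311
15–29: 5043 × 0.988 = 4982
30–44: 5673 × 0.981 = 5565
45+: 11870 × 0.952 + 12061 × 0.577 = 11300 + 6959 = 18259
Net migration: 0–14 + 120 → 3431; 15–29 + 140 → 5122
→ [3431, 5122, 5565, 18259]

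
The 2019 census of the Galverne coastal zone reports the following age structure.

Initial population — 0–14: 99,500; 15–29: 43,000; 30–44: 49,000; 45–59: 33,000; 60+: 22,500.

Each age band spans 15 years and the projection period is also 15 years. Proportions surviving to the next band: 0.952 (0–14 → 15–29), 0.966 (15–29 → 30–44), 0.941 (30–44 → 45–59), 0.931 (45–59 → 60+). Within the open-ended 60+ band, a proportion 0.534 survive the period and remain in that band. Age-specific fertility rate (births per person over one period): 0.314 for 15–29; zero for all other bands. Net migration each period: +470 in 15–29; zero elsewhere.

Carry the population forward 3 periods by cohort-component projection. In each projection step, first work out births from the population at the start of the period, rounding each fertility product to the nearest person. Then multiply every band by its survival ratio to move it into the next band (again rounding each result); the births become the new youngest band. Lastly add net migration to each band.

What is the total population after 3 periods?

204013

— Period 1 —
Births: 43000 × 0.314 = 13502
15–29: 99500 × 0.952 = 94724
30–44: 43000 × 0.966 = 41538
45–59: 49000 × 0.941 = 46109
60+: 33000 × 0.931 + 22500 × 0.534 = 30723 + 12015 = 42738
Net migration: 15–29 + 470 → 95194
Giving 13502 / 95194 / 41538 / 46109 / 42738.
— Period 2 —
Births: 95194 × 0.314 = 29891
15–29: 13502 × 0.952 = 12854
30–44: 95194 × 0.966 = 91957
45–59: 41538 × 0.941 = 39087
60+: 46109 × 0.931 + 42738 × 0.534 = 42927 + 22822 = 65749
Net migration: 15–29 + 470 → 13324
Giving 29891 / 13324 / 91957 / 39087 / 65749.
— Period 3 —
Births: 13324 × 0.314 = 4184
15–29: 29891 × 0.952 = 28456
30–44: 13324 × 0.966 = 12871
45–59: 91957 × 0.941 = 86532
60+: 39087 × 0.931 + 65749 × 0.534 = 36390 + 35110 = 71500
Net migration: 15–29 + 470 → 28926
Giving 4184 / 28926 / 12871 / 86532 / 71500.
Total after period 3: 4184 + 28926 + 12871 + 86532 + 71500 = 204013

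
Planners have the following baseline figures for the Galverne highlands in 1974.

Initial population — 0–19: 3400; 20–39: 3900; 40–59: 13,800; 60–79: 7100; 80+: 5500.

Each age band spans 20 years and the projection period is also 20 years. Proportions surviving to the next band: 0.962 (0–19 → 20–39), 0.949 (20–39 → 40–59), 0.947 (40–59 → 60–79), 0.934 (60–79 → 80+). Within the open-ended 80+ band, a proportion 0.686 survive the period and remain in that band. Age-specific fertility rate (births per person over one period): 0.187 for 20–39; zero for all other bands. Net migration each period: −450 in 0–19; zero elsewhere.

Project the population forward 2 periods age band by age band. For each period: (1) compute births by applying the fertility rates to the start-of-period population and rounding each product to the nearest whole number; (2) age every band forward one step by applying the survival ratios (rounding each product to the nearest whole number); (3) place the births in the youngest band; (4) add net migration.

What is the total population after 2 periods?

Period 1:
Births: 3900 * 0.187 = 729
20–39: 3400 * 0.962 = 3271
40–59: 3900 * 0.949 = 3701
60–79: 13800 * 0.947 = 13069
80+: 7100 * 0.934 + 5500 * 0.686 = 6631 + 3773 = 10404
Net migration: 0–19 − 450 → 279
Population now: 0–19=279, 20–39=3271, 40–59=3701, 60–79=13069, 80+=10404
Period 2:
Births: 3271 * 0.187 = 612
20–39: 279 * 0.962 = 268
40–59: 3271 * 0.949 = 3104
60–79: 3701 * 0.947 = 3505
80+: 13069 * 0.934 + 10404 * 0.686 = 12206 + 7137 = 19343
Net migration: 0–19 − 450 → 162
Population now: 0–19=162, 20–39=268, 40–59=3104, 60–79=3505, 80+=19343
Total after period 2: 162 + 268 + 3104 + 3505 + 19343 = 26382

26382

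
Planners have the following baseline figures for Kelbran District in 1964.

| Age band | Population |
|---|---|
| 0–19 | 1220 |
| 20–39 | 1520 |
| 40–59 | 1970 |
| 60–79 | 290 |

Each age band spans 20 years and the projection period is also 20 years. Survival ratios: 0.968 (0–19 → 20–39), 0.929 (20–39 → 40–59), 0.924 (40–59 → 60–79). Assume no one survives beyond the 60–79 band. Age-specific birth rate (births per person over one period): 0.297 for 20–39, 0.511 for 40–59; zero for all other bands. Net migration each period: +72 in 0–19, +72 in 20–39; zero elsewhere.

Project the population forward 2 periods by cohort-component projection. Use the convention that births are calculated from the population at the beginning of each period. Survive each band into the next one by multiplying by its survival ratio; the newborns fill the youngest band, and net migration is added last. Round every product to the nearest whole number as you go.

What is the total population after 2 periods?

[period 1]
Births: 1520 * 0.297 = 451  |  1970 * 0.511 = 1007 → total 1458
20–39: 1220 * 0.968 = 1181
40–59: 1520 * 0.929 = 1412
60–79: 1970 * 0.924 = 1820
Net migration: 0–19 + 72 → 1530; 20–39 + 72 → 1253
Population now: 0–19=1530, 20–39=1253, 40–59=1412, 60–79=1820
[period 2]
Births: 1253 * 0.297 = 372  |  1412 * 0.511 = 722 → total 1094
20–39: 1530 * 0.968 = 1481
40–59: 1253 * 0.929 = 1164
60–79: 1412 * 0.924 = 1305
Net migration: 0–19 + 72 → 1166; 20–39 + 72 → 1553
Population now: 0–19=1166, 20–39=1553, 40–59=1164, 60–79=1305
Total after period 2: 1166 + 1553 + 1164 + 1305 = 5188

5188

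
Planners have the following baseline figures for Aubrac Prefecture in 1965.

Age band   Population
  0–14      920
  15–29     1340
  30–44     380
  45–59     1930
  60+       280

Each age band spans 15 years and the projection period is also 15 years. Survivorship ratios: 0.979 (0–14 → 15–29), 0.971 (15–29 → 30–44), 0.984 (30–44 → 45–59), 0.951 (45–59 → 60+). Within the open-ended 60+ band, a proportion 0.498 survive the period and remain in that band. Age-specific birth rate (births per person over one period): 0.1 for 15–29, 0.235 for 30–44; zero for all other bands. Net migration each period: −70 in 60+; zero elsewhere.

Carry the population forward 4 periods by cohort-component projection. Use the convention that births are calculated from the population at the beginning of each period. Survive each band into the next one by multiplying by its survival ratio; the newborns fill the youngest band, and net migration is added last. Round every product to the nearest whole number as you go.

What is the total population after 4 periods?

(Bands numbered youngest = 1 to oldest = 5.)
[period 1]
Births: 1340 × 0.1 = 134 ; 380 × 0.235 = 89 ⇒ total 223
Band 2: 920 × 0.979 = 901
Band 3: 1340 × 0.971 = 1301
Band 4: 380 × 0.984 = 374
Band 5: 1930 × 0.951 + 280 × 0.498 = 1835 + 139 = 1974
Net migration: Band 5 − 70 → 1904
→ [223, 901, 1301, 374, 1904]
[period 2]
Births: 901 × 0.1 = 90 ; 1301 × 0.235 = 306 ⇒ total 396
Band 2: 223 × 0.979 = 218
Band 3: 901 × 0.971 = 875
Band 4: 1301 × 0.984 = 1280
Band 5: 374 × 0.951 + 1904 × 0.498 = 356 + 948 = 1304
Net migration: Band 5 − 70 → 1234
→ [396, 218, 875, 1280, 1234]
[period 3]
Births: 218 × 0.1 = 22 ; 875 × 0.235 = 206 ⇒ total 228
Band 2: 396 × 0.979 = 388
Band 3: 218 × 0.971 = 212
Band 4: 875 × 0.984 = 861
Band 5: 1280 × 0.951 + 1234 × 0.498 = 1217 + 615 = 1832
Net migration: Band 5 − 70 → 1762
→ [228, 388, 212, 861, 1762]
[period 4]
Births: 388 × 0.1 = 39 ; 212 × 0.235 = 50 ⇒ total 89
Band 2: 228 × 0.979 = 223
Band 3: 388 × 0.971 = 377
Band 4: 212 × 0.984 = 209
Band 5: 861 × 0.951 + 1762 × 0.498 = 819 + 877 = 1696
Net migration: Band 5 − 70 → 1626
→ [89, 223, 377, 209, 1626]
Total after period 4: 89 + 223 + 377 + 209 + 1626 = 2524

2524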